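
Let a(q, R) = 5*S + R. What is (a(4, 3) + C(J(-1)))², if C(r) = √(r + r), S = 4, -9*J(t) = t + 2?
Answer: (69 + I*√2)²/9 ≈ 528.78 + 21.685*I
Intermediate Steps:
J(t) = -2/9 - t/9 (J(t) = -(t + 2)/9 = -(2 + t)/9 = -2/9 - t/9)
C(r) = √2*√r (C(r) = √(2*r) = √2*√r)
a(q, R) = 20 + R (a(q, R) = 5*4 + R = 20 + R)
(a(4, 3) + C(J(-1)))² = ((20 + 3) + √2*√(-2/9 - ⅑*(-1)))² = (23 + √2*√(-2/9 + ⅑))² = (23 + √2*√(-⅑))² = (23 + √2*(I/3))² = (23 + I*√2/3)²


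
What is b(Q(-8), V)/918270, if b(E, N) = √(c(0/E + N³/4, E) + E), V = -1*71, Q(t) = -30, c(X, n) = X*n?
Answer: √10737210/1836540 ≈ 0.0017842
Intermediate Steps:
V = -71
b(E, N) = √(E + E*N³/4) (b(E, N) = √((0/E + N³/4)*E + E) = √((0 + N³*(¼))*E + E) = √((0 + N³/4)*E + E) = √((N³/4)*E + E) = √(E*N³/4 + E) = √(E + E*N³/4))
b(Q(-8), V)/918270 = (√(-30*(4 + (-71)³))/2)/918270 = (√(-30*(4 - 357911))/2)*(1/918270) = (√(-30*(-357907))/2)*(1/918270) = (√10737210/2)*(1/918270) = √10737210/1836540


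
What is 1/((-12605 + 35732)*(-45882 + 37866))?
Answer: -1/185386032 ≈ -5.3941e-9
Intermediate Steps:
1/((-12605 + 35732)*(-45882 + 37866)) = 1/(23127*(-8016)) = 1/(-185386032) = -1/185386032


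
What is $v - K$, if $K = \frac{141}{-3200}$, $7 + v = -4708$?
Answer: $- \frac{15087859}{3200} \approx -4715.0$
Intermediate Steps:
$v = -4715$ ($v = -7 - 4708 = -4715$)
$K = - \frac{141}{3200}$ ($K = 141 \left(- \frac{1}{3200}\right) = - \frac{141}{3200} \approx -0.044062$)
$v - K = -4715 - - \frac{141}{3200} = -4715 + \frac{141}{3200} = - \frac{15087859}{3200}$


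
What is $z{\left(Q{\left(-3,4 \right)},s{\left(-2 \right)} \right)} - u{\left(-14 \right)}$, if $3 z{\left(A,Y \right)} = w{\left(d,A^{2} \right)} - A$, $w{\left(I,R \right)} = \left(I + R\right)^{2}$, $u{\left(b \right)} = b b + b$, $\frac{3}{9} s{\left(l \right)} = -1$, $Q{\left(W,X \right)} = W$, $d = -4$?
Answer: $- \frac{518}{3} \approx -172.67$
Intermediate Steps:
$s{\left(l \right)} = -3$ ($s{\left(l \right)} = 3 \left(-1\right) = -3$)
$u{\left(b \right)} = b + b^{2}$ ($u{\left(b \right)} = b^{2} + b = b + b^{2}$)
$z{\left(A,Y \right)} = - \frac{A}{3} + \frac{\left(-4 + A^{2}\right)^{2}}{3}$ ($z{\left(A,Y \right)} = \frac{\left(-4 + A^{2}\right)^{2} - A}{3} = - \frac{A}{3} + \frac{\left(-4 + A^{2}\right)^{2}}{3}$)
$z{\left(Q{\left(-3,4 \right)},s{\left(-2 \right)} \right)} - u{\left(-14 \right)} = \left(\left(- \frac{1}{3}\right) \left(-3\right) + \frac{\left(-4 + \left(-3\right)^{2}\right)^{2}}{3}\right) - - 14 \left(1 - 14\right) = \left(1 + \frac{\left(-4 + 9\right)^{2}}{3}\right) - \left(-14\right) \left(-13\right) = \left(1 + \frac{5^{2}}{3}\right) - 182 = \left(1 + \frac{1}{3} \cdot 25\right) - 182 = \left(1 + \frac{25}{3}\right) - 182 = \frac{28}{3} - 182 = - \frac{518}{3}$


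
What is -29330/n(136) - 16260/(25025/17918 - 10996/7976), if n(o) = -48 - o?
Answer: -13359383056855/14795164 ≈ -9.0296e+5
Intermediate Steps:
-29330/n(136) - 16260/(25025/17918 - 10996/7976) = -29330/(-48 - 1*136) - 16260/(25025/17918 - 10996/7976) = -29330/(-48 - 136) - 16260/(25025*(1/17918) - 10996*1/7976) = -29330/(-184) - 16260/(25025/17918 - 2749/1994) = -29330*(-1/184) - 16260/160817/8932123 = 14665/92 - 16260*8932123/160817 = 14665/92 - 145236319980/160817 = -13359383056855/14795164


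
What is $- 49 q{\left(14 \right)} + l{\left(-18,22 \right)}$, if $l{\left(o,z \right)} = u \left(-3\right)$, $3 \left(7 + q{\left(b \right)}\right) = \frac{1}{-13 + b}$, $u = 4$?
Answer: $\frac{944}{3} \approx 314.67$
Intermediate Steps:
$q{\left(b \right)} = -7 + \frac{1}{3 \left(-13 + b\right)}$
$l{\left(o,z \right)} = -12$ ($l{\left(o,z \right)} = 4 \left(-3\right) = -12$)
$- 49 q{\left(14 \right)} + l{\left(-18,22 \right)} = - 49 \frac{274 - 294}{3 \left(-13 + 14\right)} - 12 = - 49 \frac{274 - 294}{3 \cdot 1} - 12 = - 49 \cdot \frac{1}{3} \cdot 1 \left(-20\right) - 12 = \left(-49\right) \left(- \frac{20}{3}\right) - 12 = \frac{980}{3} - 12 = \frac{944}{3}$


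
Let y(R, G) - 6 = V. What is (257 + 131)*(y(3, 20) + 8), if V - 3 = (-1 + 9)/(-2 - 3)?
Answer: 29876/5 ≈ 5975.2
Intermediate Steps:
V = 7/5 (V = 3 + (-1 + 9)/(-2 - 3) = 3 + 8/(-5) = 3 + 8*(-⅕) = 3 - 8/5 = 7/5 ≈ 1.4000)
y(R, G) = 37/5 (y(R, G) = 6 + 7/5 = 37/5)
(257 + 131)*(y(3, 20) + 8) = (257 + 131)*(37/5 + 8) = 388*(77/5) = 29876/5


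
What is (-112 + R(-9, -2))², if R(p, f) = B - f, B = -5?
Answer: 13225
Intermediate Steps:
R(p, f) = -5 - f
(-112 + R(-9, -2))² = (-112 + (-5 - 1*(-2)))² = (-112 + (-5 + 2))² = (-112 - 3)² = (-115)² = 13225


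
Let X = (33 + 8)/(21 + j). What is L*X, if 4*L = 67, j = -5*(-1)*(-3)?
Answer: 2747/24 ≈ 114.46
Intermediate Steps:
j = -15 (j = 5*(-3) = -15)
L = 67/4 (L = (1/4)*67 = 67/4 ≈ 16.750)
X = 41/6 (X = (33 + 8)/(21 - 15) = 41/6 ≈ 6.8333)
L*X = (67/4)*(41/6) = 2747/24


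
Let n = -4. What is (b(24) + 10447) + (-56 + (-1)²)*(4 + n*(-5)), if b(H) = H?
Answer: 9151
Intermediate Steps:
(b(24) + 10447) + (-56 + (-1)²)*(4 + n*(-5)) = (24 + 10447) + (-56 + (-1)²)*(4 - 4*(-5)) = 10471 + (-56 + 1)*(4 + 20) = 10471 - 55*24 = 10471 - 1320 = 9151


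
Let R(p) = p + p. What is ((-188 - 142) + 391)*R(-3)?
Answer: -366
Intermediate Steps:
R(p) = 2*p
((-188 - 142) + 391)*R(-3) = ((-188 - 142) + 391)*(2*(-3)) = (-330 + 391)*(-6) = 61*(-6) = -366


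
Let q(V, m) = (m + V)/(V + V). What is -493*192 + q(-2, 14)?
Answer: -94659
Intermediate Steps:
q(V, m) = (V + m)/(2*V) (q(V, m) = (V + m)/((2*V)) = (V + m)*(1/(2*V)) = (V + m)/(2*V))
-493*192 + q(-2, 14) = -493*192 + (1/2)*(-2 + 14)/(-2) = -94656 + (1/2)*(-1/2)*12 = -94656 - 3 = -94659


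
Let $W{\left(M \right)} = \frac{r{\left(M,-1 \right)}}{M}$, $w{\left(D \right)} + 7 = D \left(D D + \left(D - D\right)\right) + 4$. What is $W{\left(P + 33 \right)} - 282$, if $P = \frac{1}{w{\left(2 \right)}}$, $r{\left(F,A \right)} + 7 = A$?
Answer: $- \frac{23426}{83} \approx -282.24$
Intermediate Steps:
$r{\left(F,A \right)} = -7 + A$
$w{\left(D \right)} = -3 + D^{3}$ ($w{\left(D \right)} = -7 + \left(D \left(D D + \left(D - D\right)\right) + 4\right) = -7 + \left(D \left(D^{2} + 0\right) + 4\right) = -7 + \left(D D^{2} + 4\right) = -7 + \left(D^{3} + 4\right) = -7 + \left(4 + D^{3}\right) = -3 + D^{3}$)
$P = \frac{1}{5}$ ($P = \frac{1}{-3 + 2^{3}} = \frac{1}{-3 + 8} = \frac{1}{5} \approx 0.2$)
$W{\left(M \right)} = - \frac{8}{M}$ ($W{\left(M \right)} = \frac{-7 - 1}{M} = - \frac{8}{M}$)
$W{\left(P + 33 \right)} - 282 = - \frac{8}{\frac{1}{5} + 33} - 282 = - \frac{8}{\frac{166}{5}} - 282 = \left(-8\right) \frac{5}{166} - 282 = - \frac{20}{83} - 282 = - \frac{23426}{83}$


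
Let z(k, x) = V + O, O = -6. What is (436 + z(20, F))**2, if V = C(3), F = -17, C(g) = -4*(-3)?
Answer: 195364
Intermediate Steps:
C(g) = 12
V = 12
z(k, x) = 6 (z(k, x) = 12 - 6 = 6)
(436 + z(20, F))**2 = (436 + 6)**2 = 442**2 = 195364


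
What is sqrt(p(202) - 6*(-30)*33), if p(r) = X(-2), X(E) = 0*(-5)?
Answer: 6*sqrt(165) ≈ 77.071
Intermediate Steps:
X(E) = 0
p(r) = 0
sqrt(p(202) - 6*(-30)*33) = sqrt(0 - 6*(-30)*33) = sqrt(0 + 180*33) = sqrt(0 + 5940) = sqrt(5940) = 6*sqrt(165)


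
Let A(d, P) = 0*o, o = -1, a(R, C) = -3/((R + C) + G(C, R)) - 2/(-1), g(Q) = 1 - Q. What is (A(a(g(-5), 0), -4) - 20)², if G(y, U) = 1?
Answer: 400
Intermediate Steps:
a(R, C) = 2 - 3/(1 + C + R) (a(R, C) = -3/((R + C) + 1) - 2/(-1) = -3/((C + R) + 1) - 2*(-1) = -3/(1 + C + R) + 2 = 2 - 3/(1 + C + R))
A(d, P) = 0 (A(d, P) = 0*(-1) = 0)
(A(a(g(-5), 0), -4) - 20)² = (0 - 20)² = (-20)² = 400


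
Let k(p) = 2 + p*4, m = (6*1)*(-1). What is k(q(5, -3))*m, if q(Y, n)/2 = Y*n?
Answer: 708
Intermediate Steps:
q(Y, n) = 2*Y*n (q(Y, n) = 2*(Y*n) = 2*Y*n)
m = -6 (m = 6*(-1) = -6)
k(p) = 2 + 4*p
k(q(5, -3))*m = (2 + 4*(2*5*(-3)))*(-6) = (2 + 4*(-30))*(-6) = (2 - 120)*(-6) = -118*(-6) = 708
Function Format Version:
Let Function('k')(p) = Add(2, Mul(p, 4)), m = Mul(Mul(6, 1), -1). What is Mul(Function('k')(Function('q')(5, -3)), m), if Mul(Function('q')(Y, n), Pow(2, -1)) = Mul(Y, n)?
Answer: 708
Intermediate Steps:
Function('q')(Y, n) = Mul(2, Y, n) (Function('q')(Y, n) = Mul(2, Mul(Y, n)) = Mul(2, Y, n))
m = -6 (m = Mul(6, -1) = -6)
Function('k')(p) = Add(2, Mul(4, p))
Mul(Function('k')(Function('q')(5, -3)), m) = Mul(Add(2, Mul(4, Mul(2, 5, -3))), -6) = Mul(Add(2, Mul(4, -30)), -6) = Mul(Add(2, -120), -6) = Mul(-118, -6) = 708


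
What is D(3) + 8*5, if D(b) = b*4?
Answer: 52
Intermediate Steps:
D(b) = 4*b
D(3) + 8*5 = 4*3 + 8*5 = 12 + 40 = 52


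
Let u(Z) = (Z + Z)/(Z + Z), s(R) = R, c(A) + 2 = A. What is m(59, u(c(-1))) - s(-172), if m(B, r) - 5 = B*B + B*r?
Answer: 3717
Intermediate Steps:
c(A) = -2 + A
u(Z) = 1 (u(Z) = (2*Z)/((2*Z)) = (2*Z)*(1/(2*Z)) = 1)
m(B, r) = 5 + B² + B*r (m(B, r) = 5 + (B*B + B*r) = 5 + (B² + B*r) = 5 + B² + B*r)
m(59, u(c(-1))) - s(-172) = (5 + 59² + 59*1) - 1*(-172) = (5 + 3481 + 59) + 172 = 3545 + 172 = 3717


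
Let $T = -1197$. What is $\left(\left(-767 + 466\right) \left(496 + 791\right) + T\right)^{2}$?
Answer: $150997525056$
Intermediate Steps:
$\left(\left(-767 + 466\right) \left(496 + 791\right) + T\right)^{2} = \left(\left(-767 + 466\right) \left(496 + 791\right) - 1197\right)^{2} = \left(\left(-301\right) 1287 - 1197\right)^{2} = \left(-387387 - 1197\right)^{2} = \left(-388584\right)^{2} = 150997525056$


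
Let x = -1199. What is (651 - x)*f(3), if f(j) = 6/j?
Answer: 3700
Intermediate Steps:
(651 - x)*f(3) = (651 - 1*(-1199))*(6/3) = (651 + 1199)*(6*(⅓)) = 1850*2 = 3700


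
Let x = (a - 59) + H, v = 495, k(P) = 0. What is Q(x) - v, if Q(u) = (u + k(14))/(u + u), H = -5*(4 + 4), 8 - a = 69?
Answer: -989/2 ≈ -494.50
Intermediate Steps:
a = -61 (a = 8 - 1*69 = 8 - 69 = -61)
H = -40 (H = -5*8 = -40)
x = -160 (x = (-61 - 59) - 40 = -120 - 40 = -160)
Q(u) = ½ (Q(u) = (u + 0)/(u + u) = u/((2*u)) = u*(1/(2*u)) = ½)
Q(x) - v = ½ - 1*495 = ½ - 495 = -989/2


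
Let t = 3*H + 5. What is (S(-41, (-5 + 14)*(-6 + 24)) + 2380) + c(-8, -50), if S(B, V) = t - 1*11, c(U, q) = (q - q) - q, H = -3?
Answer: 2415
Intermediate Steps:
t = -4 (t = 3*(-3) + 5 = -9 + 5 = -4)
c(U, q) = -q (c(U, q) = 0 - q = -q)
S(B, V) = -15 (S(B, V) = -4 - 1*11 = -4 - 11 = -15)
(S(-41, (-5 + 14)*(-6 + 24)) + 2380) + c(-8, -50) = (-15 + 2380) - 1*(-50) = 2365 + 50 = 2415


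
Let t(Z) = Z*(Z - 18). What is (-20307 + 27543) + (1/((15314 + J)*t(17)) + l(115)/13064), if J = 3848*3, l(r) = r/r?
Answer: 21580789547233/2982419752 ≈ 7236.0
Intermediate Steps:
l(r) = 1
t(Z) = Z*(-18 + Z)
J = 11544
(-20307 + 27543) + (1/((15314 + J)*t(17)) + l(115)/13064) = (-20307 + 27543) + (1/((15314 + 11544)*((17*(-18 + 17)))) + 1/13064) = 7236 + (1/(26858*((17*(-1)))) + 1*(1/13064)) = 7236 + ((1/26858)/(-17) + 1/13064) = 7236 + ((1/26858)*(-1/17) + 1/13064) = 7236 + (-1/456586 + 1/13064) = 7236 + 221761/2982419752 = 21580789547233/2982419752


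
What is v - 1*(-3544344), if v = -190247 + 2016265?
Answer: 5370362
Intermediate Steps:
v = 1826018
v - 1*(-3544344) = 1826018 - 1*(-3544344) = 1826018 + 3544344 = 5370362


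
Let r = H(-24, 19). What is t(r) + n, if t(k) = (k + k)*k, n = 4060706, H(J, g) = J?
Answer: 4061858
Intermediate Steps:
r = -24
t(k) = 2*k² (t(k) = (2*k)*k = 2*k²)
t(r) + n = 2*(-24)² + 4060706 = 2*576 + 4060706 = 1152 + 4060706 = 4061858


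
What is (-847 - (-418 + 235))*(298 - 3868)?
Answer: 2370480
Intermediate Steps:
(-847 - (-418 + 235))*(298 - 3868) = (-847 - 1*(-183))*(-3570) = (-847 + 183)*(-3570) = -664*(-3570) = 2370480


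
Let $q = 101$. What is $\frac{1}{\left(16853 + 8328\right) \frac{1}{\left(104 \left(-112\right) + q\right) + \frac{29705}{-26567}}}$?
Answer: $- \frac{306798854}{668983627} \approx -0.4586$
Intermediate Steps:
$\frac{1}{\left(16853 + 8328\right) \frac{1}{\left(104 \left(-112\right) + q\right) + \frac{29705}{-26567}}} = \frac{1}{\left(16853 + 8328\right) \frac{1}{\left(104 \left(-112\right) + 101\right) + \frac{29705}{-26567}}} = \frac{1}{25181 \frac{1}{\left(-11648 + 101\right) + 29705 \left(- \frac{1}{26567}\right)}} = \frac{1}{25181 \frac{1}{-11547 - \frac{29705}{26567}}} = \frac{1}{25181 \frac{1}{- \frac{306798854}{26567}}} = \frac{1}{25181 \left(- \frac{26567}{306798854}\right)} = \frac{1}{- \frac{668983627}{306798854}} = - \frac{306798854}{668983627}$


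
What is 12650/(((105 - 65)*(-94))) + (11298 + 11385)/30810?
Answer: -5074307/1930760 ≈ -2.6281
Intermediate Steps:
12650/(((105 - 65)*(-94))) + (11298 + 11385)/30810 = 12650/((40*(-94))) + 22683*(1/30810) = 12650/(-3760) + 7561/10270 = 12650*(-1/3760) + 7561/10270 = -1265/376 + 7561/10270 = -5074307/1930760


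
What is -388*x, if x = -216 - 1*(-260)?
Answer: -17072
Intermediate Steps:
x = 44 (x = -216 + 260 = 44)
-388*x = -388*44 = -17072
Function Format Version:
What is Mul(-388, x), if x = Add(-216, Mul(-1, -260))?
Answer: -17072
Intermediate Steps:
x = 44 (x = Add(-216, 260) = 44)
Mul(-388, x) = Mul(-388, 44) = -17072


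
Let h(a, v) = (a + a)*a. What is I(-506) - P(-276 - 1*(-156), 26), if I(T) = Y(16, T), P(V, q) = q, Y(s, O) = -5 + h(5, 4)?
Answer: 19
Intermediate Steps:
h(a, v) = 2*a² (h(a, v) = (2*a)*a = 2*a²)
Y(s, O) = 45 (Y(s, O) = -5 + 2*5² = -5 + 2*25 = -5 + 50 = 45)
I(T) = 45
I(-506) - P(-276 - 1*(-156), 26) = 45 - 1*26 = 45 - 26 = 19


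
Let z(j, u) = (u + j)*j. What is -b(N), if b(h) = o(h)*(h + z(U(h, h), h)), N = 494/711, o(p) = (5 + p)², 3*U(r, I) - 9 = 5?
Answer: -899232894850/1078276293 ≈ -833.95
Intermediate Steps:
U(r, I) = 14/3 (U(r, I) = 3 + (⅓)*5 = 3 + 5/3 = 14/3)
z(j, u) = j*(j + u) (z(j, u) = (j + u)*j = j*(j + u))
N = 494/711 (N = 494*(1/711) = 494/711 ≈ 0.69480)
b(h) = (5 + h)²*(196/9 + 17*h/3) (b(h) = (5 + h)²*(h + 14*(14/3 + h)/3) = (5 + h)²*(h + (196/9 + 14*h/3)) = (5 + h)²*(196/9 + 17*h/3))
-b(N) = -(5 + 494/711)²*(196 + 51*(494/711))/9 = -(4049/711)²*(196 + 8398/237)/9 = -16394401*54850/(9*505521*237) = -1*899232894850/1078276293 = -899232894850/1078276293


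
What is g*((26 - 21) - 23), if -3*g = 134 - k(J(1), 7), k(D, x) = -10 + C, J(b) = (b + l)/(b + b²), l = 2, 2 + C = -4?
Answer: 900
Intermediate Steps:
C = -6 (C = -2 - 4 = -6)
J(b) = (2 + b)/(b + b²) (J(b) = (b + 2)/(b + b²) = (2 + b)/(b + b²))
k(D, x) = -16 (k(D, x) = -10 - 6 = -16)
g = -50 (g = -(134 - 1*(-16))/3 = -(134 + 16)/3 = -⅓*150 = -50)
g*((26 - 21) - 23) = -50*((26 - 21) - 23) = -50*(5 - 23) = -50*(-18) = 900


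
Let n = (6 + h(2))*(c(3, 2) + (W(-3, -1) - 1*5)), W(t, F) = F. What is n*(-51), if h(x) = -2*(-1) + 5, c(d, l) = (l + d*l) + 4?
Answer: -3978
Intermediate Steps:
c(d, l) = 4 + l + d*l
h(x) = 7 (h(x) = 2 + 5 = 7)
n = 78 (n = (6 + 7)*((4 + 2 + 3*2) + (-1 - 1*5)) = 13*((4 + 2 + 6) + (-1 - 5)) = 13*(12 - 6) = 13*6 = 78)
n*(-51) = 78*(-51) = -3978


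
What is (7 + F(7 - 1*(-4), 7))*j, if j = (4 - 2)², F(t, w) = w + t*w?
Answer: 364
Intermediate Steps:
j = 4 (j = 2² = 4)
(7 + F(7 - 1*(-4), 7))*j = (7 + 7*(1 + (7 - 1*(-4))))*4 = (7 + 7*(1 + (7 + 4)))*4 = (7 + 7*(1 + 11))*4 = (7 + 7*12)*4 = (7 + 84)*4 = 91*4 = 364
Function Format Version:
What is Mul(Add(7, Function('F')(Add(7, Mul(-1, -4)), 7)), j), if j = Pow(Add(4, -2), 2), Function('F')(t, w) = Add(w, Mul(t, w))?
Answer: 364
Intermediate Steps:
j = 4 (j = Pow(2, 2) = 4)
Mul(Add(7, Function('F')(Add(7, Mul(-1, -4)), 7)), j) = Mul(Add(7, Mul(7, Add(1, Add(7, Mul(-1, -4))))), 4) = Mul(Add(7, Mul(7, Add(1, Add(7, 4)))), 4) = Mul(Add(7, Mul(7, Add(1, 11))), 4) = Mul(Add(7, Mul(7, 12)), 4) = Mul(Add(7, 84), 4) = Mul(91, 4) = 364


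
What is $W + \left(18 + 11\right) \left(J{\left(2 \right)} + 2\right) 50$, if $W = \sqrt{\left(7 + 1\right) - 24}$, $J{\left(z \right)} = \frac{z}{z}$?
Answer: $4350 + 4 i \approx 4350.0 + 4.0 i$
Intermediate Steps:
$J{\left(z \right)} = 1$
$W = 4 i$ ($W = \sqrt{8 - 24} = \sqrt{-16} = 4 i \approx 4.0 i$)
$W + \left(18 + 11\right) \left(J{\left(2 \right)} + 2\right) 50 = 4 i + \left(18 + 11\right) \left(1 + 2\right) 50 = 4 i + 29 \cdot 3 \cdot 50 = 4 i + 87 \cdot 50 = 4 i + 4350 = 4350 + 4 i$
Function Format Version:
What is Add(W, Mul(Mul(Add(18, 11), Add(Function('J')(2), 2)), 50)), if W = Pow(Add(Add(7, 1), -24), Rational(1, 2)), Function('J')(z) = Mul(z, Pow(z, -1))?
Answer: Add(4350, Mul(4, I)) ≈ Add(4350.0, Mul(4.0000, I))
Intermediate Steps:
Function('J')(z) = 1
W = Mul(4, I) (W = Pow(Add(8, -24), Rational(1, 2)) = Pow(-16, Rational(1, 2)) = Mul(4, I) ≈ Mul(4.0000, I))
Add(W, Mul(Mul(Add(18, 11), Add(Function('J')(2), 2)), 50)) = Add(Mul(4, I), Mul(Mul(Add(18, 11), Add(1, 2)), 50)) = Add(Mul(4, I), Mul(Mul(29, 3), 50)) = Add(Mul(4, I), Mul(87, 50)) = Add(Mul(4, I), 4350) = Add(4350, Mul(4, I))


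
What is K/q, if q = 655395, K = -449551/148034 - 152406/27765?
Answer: -3893672591/299308993481550 ≈ -1.3009e-5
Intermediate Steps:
K = -3893672591/456684890 (K = -449551*1/148034 - 152406*1/27765 = -449551/148034 - 16934/3085 = -3893672591/456684890 ≈ -8.5260)
K/q = -3893672591/456684890/655395 = -3893672591/456684890*1/655395 = -3893672591/299308993481550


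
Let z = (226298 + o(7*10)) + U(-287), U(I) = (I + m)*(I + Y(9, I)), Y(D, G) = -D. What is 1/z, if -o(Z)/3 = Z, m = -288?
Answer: 1/396288 ≈ 2.5234e-6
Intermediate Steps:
o(Z) = -3*Z
U(I) = (-288 + I)*(-9 + I) (U(I) = (I - 288)*(I - 1*9) = (-288 + I)*(I - 9) = (-288 + I)*(-9 + I))
z = 396288 (z = (226298 - 21*10) + (2592 + (-287)² - 297*(-287)) = (226298 - 3*70) + (2592 + 82369 + 85239) = (226298 - 210) + 170200 = 226088 + 170200 = 396288)
1/z = 1/396288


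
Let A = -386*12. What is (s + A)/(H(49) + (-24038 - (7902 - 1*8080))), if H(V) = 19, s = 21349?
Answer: -16717/23841 ≈ -0.70119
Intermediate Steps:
A = -4632
(s + A)/(H(49) + (-24038 - (7902 - 1*8080))) = (21349 - 4632)/(19 + (-24038 - (7902 - 1*8080))) = 16717/(19 + (-24038 - (7902 - 8080))) = 16717/(19 + (-24038 - 1*(-178))) = 16717/(19 + (-24038 + 178)) = 16717/(19 - 23860) = 16717/(-23841) = 16717*(-1/23841) = -16717/23841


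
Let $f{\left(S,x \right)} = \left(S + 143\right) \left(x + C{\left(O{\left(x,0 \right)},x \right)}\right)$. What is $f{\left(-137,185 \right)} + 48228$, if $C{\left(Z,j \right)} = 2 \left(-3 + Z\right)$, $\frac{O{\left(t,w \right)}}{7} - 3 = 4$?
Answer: $49890$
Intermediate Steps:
$O{\left(t,w \right)} = 49$ ($O{\left(t,w \right)} = 21 + 7 \cdot 4 = 21 + 28 = 49$)
$C{\left(Z,j \right)} = -6 + 2 Z$
$f{\left(S,x \right)} = \left(92 + x\right) \left(143 + S\right)$ ($f{\left(S,x \right)} = \left(S + 143\right) \left(x + \left(-6 + 2 \cdot 49\right)\right) = \left(143 + S\right) \left(x + \left(-6 + 98\right)\right) = \left(143 + S\right) \left(x + 92\right) = \left(143 + S\right) \left(92 + x\right) = \left(92 + x\right) \left(143 + S\right)$)
$f{\left(-137,185 \right)} + 48228 = \left(13156 + 92 \left(-137\right) + 143 \cdot 185 - 25345\right) + 48228 = \left(13156 - 12604 + 26455 - 25345\right) + 48228 = 1662 + 48228 = 49890$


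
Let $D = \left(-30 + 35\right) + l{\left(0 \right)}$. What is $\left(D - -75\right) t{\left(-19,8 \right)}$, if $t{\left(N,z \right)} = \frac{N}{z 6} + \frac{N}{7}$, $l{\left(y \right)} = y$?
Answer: $- \frac{5225}{21} \approx -248.81$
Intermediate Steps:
$t{\left(N,z \right)} = \frac{N}{7} + \frac{N}{6 z}$ ($t{\left(N,z \right)} = \frac{N}{6 z} + N \frac{1}{7} = N \frac{1}{6 z} + \frac{N}{7} = \frac{N}{6 z} + \frac{N}{7} = \frac{N}{7} + \frac{N}{6 z}$)
$D = 5$ ($D = \left(-30 + 35\right) + 0 = 5 + 0 = 5$)
$\left(D - -75\right) t{\left(-19,8 \right)} = \left(5 - -75\right) \left(\frac{1}{7} \left(-19\right) + \frac{1}{6} \left(-19\right) \frac{1}{8}\right) = \left(5 + 75\right) \left(- \frac{19}{7} + \frac{1}{6} \left(-19\right) \frac{1}{8}\right) = 80 \left(- \frac{19}{7} - \frac{19}{48}\right) = 80 \left(- \frac{1045}{336}\right) = - \frac{5225}{21}$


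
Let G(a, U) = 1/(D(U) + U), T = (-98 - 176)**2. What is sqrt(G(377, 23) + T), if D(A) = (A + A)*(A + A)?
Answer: sqrt(343496801535)/2139 ≈ 274.00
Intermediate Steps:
T = 75076 (T = (-274)**2 = 75076)
D(A) = 4*A**2 (D(A) = (2*A)*(2*A) = 4*A**2)
G(a, U) = 1/(U + 4*U**2) (G(a, U) = 1/(4*U**2 + U) = 1/(U + 4*U**2))
sqrt(G(377, 23) + T) = sqrt(1/(23*(1 + 4*23)) + 75076) = sqrt(1/(23*(1 + 92)) + 75076) = sqrt((1/23)/93 + 75076) = sqrt((1/23)*(1/93) + 75076) = sqrt(1/2139 + 75076) = sqrt(160587565/2139) = sqrt(343496801535)/2139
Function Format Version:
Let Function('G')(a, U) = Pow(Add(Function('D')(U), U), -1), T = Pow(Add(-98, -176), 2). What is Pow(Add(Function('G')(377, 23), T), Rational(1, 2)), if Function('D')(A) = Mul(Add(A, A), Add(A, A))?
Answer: Mul(Rational(1, 2139), Pow(343496801535, Rational(1, 2))) ≈ 274.00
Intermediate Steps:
T = 75076 (T = Pow(-274, 2) = 75076)
Function('D')(A) = Mul(4, Pow(A, 2)) (Function('D')(A) = Mul(Mul(2, A), Mul(2, A)) = Mul(4, Pow(A, 2)))
Function('G')(a, U) = Pow(Add(U, Mul(4, Pow(U, 2))), -1) (Function('G')(a, U) = Pow(Add(Mul(4, Pow(U, 2)), U), -1) = Pow(Add(U, Mul(4, Pow(U, 2))), -1))
Pow(Add(Function('G')(377, 23), T), Rational(1, 2)) = Pow(Add(Mul(Pow(23, -1), Pow(Add(1, Mul(4, 23)), -1)), 75076), Rational(1, 2)) = Pow(Add(Mul(Rational(1, 23), Pow(Add(1, 92), -1)), 75076), Rational(1, 2)) = Pow(Add(Mul(Rational(1, 23), Pow(93, -1)), 75076), Rational(1, 2)) = Pow(Add(Mul(Rational(1, 23), Rational(1, 93)), 75076), Rational(1, 2)) = Pow(Add(Rational(1, 2139), 75076), Rational(1, 2)) = Pow(Rational(160587565, 2139), Rational(1, 2)) = Mul(Rational(1, 2139), Pow(343496801535, Rational(1, 2)))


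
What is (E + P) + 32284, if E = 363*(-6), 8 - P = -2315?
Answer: 32429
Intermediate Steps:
P = 2323 (P = 8 - 1*(-2315) = 8 + 2315 = 2323)
E = -2178
(E + P) + 32284 = (-2178 + 2323) + 32284 = 145 + 32284 = 32429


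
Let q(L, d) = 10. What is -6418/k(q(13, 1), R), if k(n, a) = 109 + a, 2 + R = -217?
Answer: 3209/55 ≈ 58.345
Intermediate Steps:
R = -219 (R = -2 - 217 = -219)
-6418/k(q(13, 1), R) = -6418/(109 - 219) = -6418/(-110) = -6418*(-1/110) = 3209/55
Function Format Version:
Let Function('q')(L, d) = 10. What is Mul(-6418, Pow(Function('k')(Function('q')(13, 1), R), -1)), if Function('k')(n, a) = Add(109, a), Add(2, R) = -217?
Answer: Rational(3209, 55) ≈ 58.345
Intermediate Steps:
R = -219 (R = Add(-2, -217) = -219)
Mul(-6418, Pow(Function('k')(Function('q')(13, 1), R), -1)) = Mul(-6418, Pow(Add(109, -219), -1)) = Mul(-6418, Pow(-110, -1)) = Mul(-6418, Rational(-1, 110)) = Rational(3209, 55)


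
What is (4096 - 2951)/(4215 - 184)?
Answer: 1145/4031 ≈ 0.28405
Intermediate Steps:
(4096 - 2951)/(4215 - 184) = 1145/4031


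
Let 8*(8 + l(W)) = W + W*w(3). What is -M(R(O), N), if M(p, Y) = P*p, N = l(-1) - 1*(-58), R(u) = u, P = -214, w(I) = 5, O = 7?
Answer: 1498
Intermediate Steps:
l(W) = -8 + 3*W/4 (l(W) = -8 + (W + W*5)/8 = -8 + (W + 5*W)/8 = -8 + (6*W)/8 = -8 + 3*W/4)
N = 197/4 (N = (-8 + (3/4)*(-1)) - 1*(-58) = (-8 - 3/4) + 58 = -35/4 + 58 = 197/4 ≈ 49.250)
M(p, Y) = -214*p
-M(R(O), N) = -(-214)*7 = -1*(-1498) = 1498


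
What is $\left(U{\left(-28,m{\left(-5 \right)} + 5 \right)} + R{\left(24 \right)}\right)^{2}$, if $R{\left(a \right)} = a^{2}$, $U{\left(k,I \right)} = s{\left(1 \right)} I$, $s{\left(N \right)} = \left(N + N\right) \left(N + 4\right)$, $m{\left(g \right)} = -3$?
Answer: $355216$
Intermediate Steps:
$s{\left(N \right)} = 2 N \left(4 + N\right)$
$U{\left(k,I \right)} = 10 I$ ($U{\left(k,I \right)} = 2 \cdot 1 \left(4 + 1\right) I = 2 \cdot 1 \cdot 5 I = 10 I$)
$\left(U{\left(-28,m{\left(-5 \right)} + 5 \right)} + R{\left(24 \right)}\right)^{2} = \left(10 \left(-3 + 5\right) + 24^{2}\right)^{2} = \left(10 \cdot 2 + 576\right)^{2} = \left(20 + 576\right)^{2} = 596^{2} = 355216$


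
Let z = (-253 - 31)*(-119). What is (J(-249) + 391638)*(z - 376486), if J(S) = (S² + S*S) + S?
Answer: -176619341790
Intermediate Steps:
J(S) = S + 2*S² (J(S) = (S² + S²) + S = 2*S² + S = S + 2*S²)
z = 33796 (z = -284*(-119) = 33796)
(J(-249) + 391638)*(z - 376486) = (-249*(1 + 2*(-249)) + 391638)*(33796 - 376486) = (-249*(1 - 498) + 391638)*(-342690) = (-249*(-497) + 391638)*(-342690) = (123753 + 391638)*(-342690) = 515391*(-342690) = -176619341790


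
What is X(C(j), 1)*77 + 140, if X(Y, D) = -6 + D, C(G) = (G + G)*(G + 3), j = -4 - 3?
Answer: -245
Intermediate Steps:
j = -7
C(G) = 2*G*(3 + G) (C(G) = (2*G)*(3 + G) = 2*G*(3 + G))
X(C(j), 1)*77 + 140 = (-6 + 1)*77 + 140 = -5*77 + 140 = -385 + 140 = -245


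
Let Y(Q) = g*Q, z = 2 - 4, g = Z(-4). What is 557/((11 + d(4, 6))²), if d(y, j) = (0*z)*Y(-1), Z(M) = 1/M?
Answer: 557/121 ≈ 4.6033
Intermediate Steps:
g = -¼ (g = 1/(-4) = -¼ ≈ -0.25000)
z = -2
Y(Q) = -Q/4
d(y, j) = 0 (d(y, j) = (0*(-2))*(-¼*(-1)) = 0*(¼) = 0)
557/((11 + d(4, 6))²) = 557/((11 + 0)²) = 557/(11²) = 557/121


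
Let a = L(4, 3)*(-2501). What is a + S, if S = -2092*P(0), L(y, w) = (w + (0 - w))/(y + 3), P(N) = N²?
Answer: 0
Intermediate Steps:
L(y, w) = 0 (L(y, w) = (w - w)/(3 + y) = 0/(3 + y) = 0)
S = 0 (S = -2092*0² = -2092*0 = 0)
a = 0 (a = 0*(-2501) = 0)
a + S = 0 + 0 = 0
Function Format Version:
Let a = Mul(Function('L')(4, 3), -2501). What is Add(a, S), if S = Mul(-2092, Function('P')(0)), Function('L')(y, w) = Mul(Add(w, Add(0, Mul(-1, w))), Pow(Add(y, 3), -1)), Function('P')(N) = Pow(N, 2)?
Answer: 0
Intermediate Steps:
Function('L')(y, w) = 0 (Function('L')(y, w) = Mul(Add(w, Mul(-1, w)), Pow(Add(3, y), -1)) = Mul(0, Pow(Add(3, y), -1)) = 0)
S = 0 (S = Mul(-2092, Pow(0, 2)) = Mul(-2092, 0) = 0)
a = 0 (a = Mul(0, -2501) = 0)
Add(a, S) = Add(0, 0) = 0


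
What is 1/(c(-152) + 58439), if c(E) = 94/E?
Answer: 76/4441317 ≈ 1.7112e-5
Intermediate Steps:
1/(c(-152) + 58439) = 1/(94/(-152) + 58439) = 1/(94*(-1/152) + 58439) = 1/(-47/76 + 58439) = 1/(4441317/76) = 76/4441317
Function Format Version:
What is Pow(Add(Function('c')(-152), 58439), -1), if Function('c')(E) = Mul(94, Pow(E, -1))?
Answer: Rational(76, 4441317) ≈ 1.7112e-5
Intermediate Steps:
Pow(Add(Function('c')(-152), 58439), -1) = Pow(Add(Mul(94, Pow(-152, -1)), 58439), -1) = Pow(Add(Mul(94, Rational(-1, 152)), 58439), -1) = Pow(Add(Rational(-47, 76), 58439), -1) = Pow(Rational(4441317, 76), -1) = Rational(76, 4441317)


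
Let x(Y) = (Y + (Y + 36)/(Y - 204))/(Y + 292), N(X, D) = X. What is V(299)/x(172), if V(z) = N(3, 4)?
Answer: 2784/331 ≈ 8.4109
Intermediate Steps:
V(z) = 3
x(Y) = (Y + (36 + Y)/(-204 + Y))/(292 + Y)
V(299)/x(172) = 3/(((36 + 172² - 203*172)/(-59568 + 172² + 88*172))) = 3/(((36 + 29584 - 34916)/(-59568 + 29584 + 15136))) = 3/((-5296/(-14848))) = 3/((-1/14848*(-5296))) = 3/(331/928) = 3*(928/331) = 2784/331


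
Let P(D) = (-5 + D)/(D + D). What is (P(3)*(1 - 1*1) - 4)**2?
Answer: 16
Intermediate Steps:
P(D) = (-5 + D)/(2*D) (P(D) = (-5 + D)/((2*D)) = (-5 + D)*(1/(2*D)) = (-5 + D)/(2*D))
(P(3)*(1 - 1*1) - 4)**2 = (((1/2)*(-5 + 3)/3)*(1 - 1*1) - 4)**2 = (((1/2)*(1/3)*(-2))*(1 - 1) - 4)**2 = (-1/3*0 - 4)**2 = (0 - 4)**2 = (-4)**2 = 16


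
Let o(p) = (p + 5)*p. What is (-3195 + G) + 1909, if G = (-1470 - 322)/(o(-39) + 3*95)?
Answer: -2073538/1611 ≈ -1287.1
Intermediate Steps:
o(p) = p*(5 + p) (o(p) = (5 + p)*p = p*(5 + p))
G = -1792/1611 (G = (-1470 - 322)/(-39*(5 - 39) + 3*95) = -1792/(-39*(-34) + 285) = -1792/(1326 + 285) = -1792/1611 ≈ -1.1124)
(-3195 + G) + 1909 = (-3195 - 1792/1611) + 1909 = -5148937/1611 + 1909 = -2073538/1611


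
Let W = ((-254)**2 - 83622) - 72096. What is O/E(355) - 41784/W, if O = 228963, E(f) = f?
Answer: 10448358423/16188355 ≈ 645.42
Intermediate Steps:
W = -91202 (W = (64516 - 83622) - 72096 = -19106 - 72096 = -91202)
O/E(355) - 41784/W = 228963/355 - 41784/(-91202) = 228963*(1/355) - 41784*(-1/91202) = 228963/355 + 20892/45601 = 10448358423/16188355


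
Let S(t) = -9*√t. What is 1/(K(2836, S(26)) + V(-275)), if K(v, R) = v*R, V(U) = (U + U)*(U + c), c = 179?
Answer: -550/147401031 - 709*√26/393069416 ≈ -1.2929e-5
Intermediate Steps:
V(U) = 2*U*(179 + U) (V(U) = (U + U)*(U + 179) = (2*U)*(179 + U) = 2*U*(179 + U))
K(v, R) = R*v
1/(K(2836, S(26)) + V(-275)) = 1/(-9*√26*2836 + 2*(-275)*(179 - 275)) = 1/(-25524*√26 + 2*(-275)*(-96)) = 1/(-25524*√26 + 52800) = 1/(52800 - 25524*√26)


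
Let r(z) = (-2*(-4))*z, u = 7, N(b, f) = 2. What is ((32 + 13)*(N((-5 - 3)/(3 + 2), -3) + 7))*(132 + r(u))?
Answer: 76140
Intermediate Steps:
r(z) = 8*z
((32 + 13)*(N((-5 - 3)/(3 + 2), -3) + 7))*(132 + r(u)) = ((32 + 13)*(2 + 7))*(132 + 8*7) = (45*9)*(132 + 56) = 405*188 = 76140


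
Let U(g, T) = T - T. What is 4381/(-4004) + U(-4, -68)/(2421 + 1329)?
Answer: -337/308 ≈ -1.0942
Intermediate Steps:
U(g, T) = 0
4381/(-4004) + U(-4, -68)/(2421 + 1329) = 4381/(-4004) + 0/(2421 + 1329) = 4381*(-1/4004) + 0/3750 = -337/308 + 0*(1/3750) = -337/308 + 0 = -337/308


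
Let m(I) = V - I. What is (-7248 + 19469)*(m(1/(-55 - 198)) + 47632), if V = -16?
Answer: 13384049239/23 ≈ 5.8191e+8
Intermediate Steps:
m(I) = -16 - I
(-7248 + 19469)*(m(1/(-55 - 198)) + 47632) = (-7248 + 19469)*((-16 - 1/(-55 - 198)) + 47632) = 12221*((-16 - 1/(-253)) + 47632) = 12221*((-16 - 1*(-1/253)) + 47632) = 12221*((-16 + 1/253) + 47632) = 12221*(-4047/253 + 47632) = 12221*(12046849/253) = 13384049239/23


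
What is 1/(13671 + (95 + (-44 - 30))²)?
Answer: 1/14112 ≈ 7.0862e-5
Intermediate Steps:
1/(13671 + (95 + (-44 - 30))²) = 1/(13671 + (95 - 74)²) = 1/(13671 + 21²) = 1/(13671 + 441) = 1/14112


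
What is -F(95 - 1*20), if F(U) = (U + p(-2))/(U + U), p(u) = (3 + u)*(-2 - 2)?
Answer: -71/150 ≈ -0.47333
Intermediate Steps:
p(u) = -12 - 4*u (p(u) = (3 + u)*(-4) = -12 - 4*u)
F(U) = (-4 + U)/(2*U) (F(U) = (U + (-12 - 4*(-2)))/(U + U) = (U + (-12 + 8))/((2*U)) = (U - 4)*(1/(2*U)) = (-4 + U)*(1/(2*U)) = (-4 + U)/(2*U))
-F(95 - 1*20) = -(-4 + (95 - 1*20))/(2*(95 - 1*20)) = -(-4 + (95 - 20))/(2*(95 - 20)) = -(-4 + 75)/(2*75) = -71/(2*75) = -1*71/150 = -71/150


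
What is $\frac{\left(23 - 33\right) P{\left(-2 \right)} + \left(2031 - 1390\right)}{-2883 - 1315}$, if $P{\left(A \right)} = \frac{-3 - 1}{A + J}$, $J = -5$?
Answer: $- \frac{4447}{29386} \approx -0.15133$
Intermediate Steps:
$P{\left(A \right)} = - \frac{4}{-5 + A}$ ($P{\left(A \right)} = \frac{-3 - 1}{A - 5} = - \frac{4}{-5 + A}$)
$\frac{\left(23 - 33\right) P{\left(-2 \right)} + \left(2031 - 1390\right)}{-2883 - 1315} = \frac{\left(23 - 33\right) \left(- \frac{4}{-5 - 2}\right) + \left(2031 - 1390\right)}{-2883 - 1315} = \frac{- 10 \left(- \frac{4}{-7}\right) + 641}{-4198} = \left(- 10 \left(\left(-4\right) \left(- \frac{1}{7}\right)\right) + 641\right) \left(- \frac{1}{4198}\right) = \left(\left(-10\right) \frac{4}{7} + 641\right) \left(- \frac{1}{4198}\right) = \left(- \frac{40}{7} + 641\right) \left(- \frac{1}{4198}\right) = \frac{4447}{7} \left(- \frac{1}{4198}\right) = - \frac{4447}{29386}$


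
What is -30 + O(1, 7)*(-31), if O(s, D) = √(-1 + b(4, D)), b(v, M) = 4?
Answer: -30 - 31*√3 ≈ -83.694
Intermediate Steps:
O(s, D) = √3 (O(s, D) = √(-1 + 4) = √3)
-30 + O(1, 7)*(-31) = -30 + √3*(-31) = -30 - 31*√3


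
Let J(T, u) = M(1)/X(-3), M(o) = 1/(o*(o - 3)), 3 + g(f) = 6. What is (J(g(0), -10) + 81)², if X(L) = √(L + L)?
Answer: (972 + I*√6)²/144 ≈ 6561.0 + 33.068*I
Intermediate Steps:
X(L) = √2*√L (X(L) = √(2*L) = √2*√L)
g(f) = 3 (g(f) = -3 + 6 = 3)
M(o) = 1/(o*(-3 + o))
J(T, u) = I*√6/12 (J(T, u) = (1/(1*(-3 + 1)))/((√2*√(-3))) = (1/(-2))/((√2*(I*√3))) = (1*(-½))/((I*√6)) = -(-1)*I*√6/12 = I*√6/12)
(J(g(0), -10) + 81)² = (I*√6/12 + 81)² = (81 + I*√6/12)²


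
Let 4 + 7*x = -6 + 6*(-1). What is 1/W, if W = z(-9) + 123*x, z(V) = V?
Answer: -7/2031 ≈ -0.0034466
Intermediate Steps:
x = -16/7 (x = -4/7 + (-6 + 6*(-1))/7 = -4/7 + (-6 - 6)/7 = -4/7 + (⅐)*(-12) = -4/7 - 12/7 = -16/7 ≈ -2.2857)
W = -2031/7 (W = -9 + 123*(-16/7) = -9 - 1968/7 = -2031/7 ≈ -290.14)
1/W = 1/(-2031/7) = -7/2031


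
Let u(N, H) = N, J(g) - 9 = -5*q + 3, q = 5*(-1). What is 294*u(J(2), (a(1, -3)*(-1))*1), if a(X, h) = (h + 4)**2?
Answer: 10878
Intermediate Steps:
q = -5
a(X, h) = (4 + h)**2
J(g) = 37 (J(g) = 9 + (-5*(-5) + 3) = 9 + (25 + 3) = 9 + 28 = 37)
294*u(J(2), (a(1, -3)*(-1))*1) = 294*37 = 10878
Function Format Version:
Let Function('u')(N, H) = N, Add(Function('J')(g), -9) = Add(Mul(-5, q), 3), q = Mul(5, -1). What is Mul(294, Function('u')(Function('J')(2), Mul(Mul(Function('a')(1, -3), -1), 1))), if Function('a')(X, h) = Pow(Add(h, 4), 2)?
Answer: 10878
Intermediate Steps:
q = -5
Function('a')(X, h) = Pow(Add(4, h), 2)
Function('J')(g) = 37 (Function('J')(g) = Add(9, Add(Mul(-5, -5), 3)) = Add(9, Add(25, 3)) = Add(9, 28) = 37)
Mul(294, Function('u')(Function('J')(2), Mul(Mul(Function('a')(1, -3), -1), 1))) = Mul(294, 37) = 10878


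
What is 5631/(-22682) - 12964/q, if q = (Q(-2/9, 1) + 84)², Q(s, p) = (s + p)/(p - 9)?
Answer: -247121179449/118249953206 ≈ -2.0898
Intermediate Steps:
Q(s, p) = (p + s)/(-9 + p)
q = 36493681/5184 (q = ((1 - 2/9)/(-9 + 1) + 84)² = ((1 - 2*⅑)/(-8) + 84)² = (-(1 - 2/9)/8 + 84)² = (-⅛*7/9 + 84)² = (-7/72 + 84)² = (6041/72)² = 36493681/5184 ≈ 7039.7)
5631/(-22682) - 12964/q = 5631/(-22682) - 12964/36493681/5184 = 5631*(-1/22682) - 12964*5184/36493681 = -5631/22682 - 9600768/5213383 = -247121179449/118249953206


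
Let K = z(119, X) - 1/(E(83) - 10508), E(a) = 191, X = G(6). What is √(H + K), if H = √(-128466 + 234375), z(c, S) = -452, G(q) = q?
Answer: √(-48111090711 + 106440489*√105909)/10317 ≈ 11.25*I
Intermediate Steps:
X = 6
K = -4663283/10317 (K = -452 - 1/(191 - 10508) = -452 - 1/(-10317) = -452 - 1*(-1/10317) = -452 + 1/10317 = -4663283/10317 ≈ -452.00)
H = √105909 ≈ 325.44
√(H + K) = √(√105909 - 4663283/10317) = √(-4663283/10317 + √105909)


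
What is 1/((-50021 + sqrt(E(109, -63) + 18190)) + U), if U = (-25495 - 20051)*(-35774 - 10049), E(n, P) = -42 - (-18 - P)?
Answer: 2087004337/4355587102656791466 - sqrt(18103)/4355587102656791466 ≈ 4.7916e-10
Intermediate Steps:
E(n, P) = -24 + P (E(n, P) = -42 + (18 + P) = -24 + P)
U = 2087054358 (U = -45546*(-45823) = 2087054358)
1/((-50021 + sqrt(E(109, -63) + 18190)) + U) = 1/((-50021 + sqrt((-24 - 63) + 18190)) + 2087054358) = 1/((-50021 + sqrt(-87 + 18190)) + 2087054358) = 1/((-50021 + sqrt(18103)) + 2087054358) = 1/(2087004337 + sqrt(18103))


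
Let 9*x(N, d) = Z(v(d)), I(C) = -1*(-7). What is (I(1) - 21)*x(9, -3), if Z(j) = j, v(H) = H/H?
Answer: -14/9 ≈ -1.5556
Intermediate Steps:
I(C) = 7
v(H) = 1
x(N, d) = ⅑ (x(N, d) = (⅑)*1 = ⅑)
(I(1) - 21)*x(9, -3) = (7 - 21)*(⅑) = -14*⅑ = -14/9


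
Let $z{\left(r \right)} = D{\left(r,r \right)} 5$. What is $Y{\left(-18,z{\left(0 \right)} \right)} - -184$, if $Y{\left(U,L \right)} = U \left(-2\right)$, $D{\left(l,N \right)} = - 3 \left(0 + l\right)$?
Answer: $220$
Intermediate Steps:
$D{\left(l,N \right)} = - 3 l$
$z{\left(r \right)} = - 15 r$ ($z{\left(r \right)} = - 3 r 5 = - 15 r$)
$Y{\left(U,L \right)} = - 2 U$
$Y{\left(-18,z{\left(0 \right)} \right)} - -184 = \left(-2\right) \left(-18\right) - -184 = 36 + 184 = 220$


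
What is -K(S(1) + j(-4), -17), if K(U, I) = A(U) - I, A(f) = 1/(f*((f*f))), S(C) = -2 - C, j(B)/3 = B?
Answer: -57374/3375 ≈ -17.000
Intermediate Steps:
j(B) = 3*B
A(f) = f**(-3) (A(f) = 1/(f*(f**2)) = 1/(f*f**2) = f**(-3))
K(U, I) = U**(-3) - I
-K(S(1) + j(-4), -17) = -(((-2 - 1*1) + 3*(-4))**(-3) - 1*(-17)) = -(((-2 - 1) - 12)**(-3) + 17) = -((-3 - 12)**(-3) + 17) = -((-15)**(-3) + 17) = -(-1/3375 + 17) = -1*57374/3375 = -57374/3375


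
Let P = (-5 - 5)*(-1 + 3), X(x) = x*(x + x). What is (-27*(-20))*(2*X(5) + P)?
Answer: 43200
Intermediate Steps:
X(x) = 2*x**2 (X(x) = x*(2*x) = 2*x**2)
P = -20 (P = -10*2 = -20)
(-27*(-20))*(2*X(5) + P) = (-27*(-20))*(2*(2*5**2) - 20) = 540*(2*(2*25) - 20) = 540*(2*50 - 20) = 540*(100 - 20) = 540*80 = 43200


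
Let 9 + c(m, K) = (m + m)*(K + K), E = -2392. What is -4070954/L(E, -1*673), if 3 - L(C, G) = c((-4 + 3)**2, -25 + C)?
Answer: -2035477/4840 ≈ -420.55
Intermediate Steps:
c(m, K) = -9 + 4*K*m (c(m, K) = -9 + (m + m)*(K + K) = -9 + (2*m)*(2*K) = -9 + 4*K*m)
L(C, G) = 112 - 4*C (L(C, G) = 3 - (-9 + 4*(-25 + C)*(-4 + 3)**2) = 3 - (-9 + 4*(-25 + C)*(-1)**2) = 3 - (-9 + 4*(-25 + C)*1) = 3 - (-9 + (-100 + 4*C)) = 3 - (-109 + 4*C) = 3 + (109 - 4*C) = 112 - 4*C)
-4070954/L(E, -1*673) = -4070954/(112 - 4*(-2392)) = -4070954/(112 + 9568) = -4070954/9680 = -4070954*1/9680 = -2035477/4840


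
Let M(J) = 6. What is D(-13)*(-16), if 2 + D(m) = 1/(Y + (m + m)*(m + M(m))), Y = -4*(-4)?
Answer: 3160/99 ≈ 31.919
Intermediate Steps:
Y = 16
D(m) = -2 + 1/(16 + 2*m*(6 + m)) (D(m) = -2 + 1/(16 + (m + m)*(m + 6)) = -2 + 1/(16 + (2*m)*(6 + m)) = -2 + 1/(16 + 2*m*(6 + m)))
D(-13)*(-16) = ((-31 - 24*(-13) - 4*(-13)²)/(2*(8 + (-13)² + 6*(-13))))*(-16) = ((-31 + 312 - 4*169)/(2*(8 + 169 - 78)))*(-16) = ((½)*(-31 + 312 - 676)/99)*(-16) = ((½)*(1/99)*(-395))*(-16) = -395/198*(-16) = 3160/99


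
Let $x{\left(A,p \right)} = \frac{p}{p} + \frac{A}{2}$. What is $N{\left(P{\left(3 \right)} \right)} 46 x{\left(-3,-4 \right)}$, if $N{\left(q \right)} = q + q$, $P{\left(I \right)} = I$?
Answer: $-138$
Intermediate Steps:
$N{\left(q \right)} = 2 q$
$x{\left(A,p \right)} = 1 + \frac{A}{2}$ ($x{\left(A,p \right)} = 1 + A \frac{1}{2} = 1 + \frac{A}{2}$)
$N{\left(P{\left(3 \right)} \right)} 46 x{\left(-3,-4 \right)} = 2 \cdot 3 \cdot 46 \left(1 + \frac{1}{2} \left(-3\right)\right) = 6 \cdot 46 \left(1 - \frac{3}{2}\right) = 276 \left(- \frac{1}{2}\right) = -138$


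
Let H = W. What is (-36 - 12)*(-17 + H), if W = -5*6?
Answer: 2256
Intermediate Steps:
W = -30
H = -30
(-36 - 12)*(-17 + H) = (-36 - 12)*(-17 - 30) = -48*(-47) = 2256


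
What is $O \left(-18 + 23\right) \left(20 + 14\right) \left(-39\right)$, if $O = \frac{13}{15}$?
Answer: $-5746$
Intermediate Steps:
$O = \frac{13}{15}$ ($O = 13 \cdot \frac{1}{15} = \frac{13}{15} \approx 0.86667$)
$O \left(-18 + 23\right) \left(20 + 14\right) \left(-39\right) = \frac{13 \left(-18 + 23\right) \left(20 + 14\right)}{15} \left(-39\right) = \frac{13 \cdot 5 \cdot 34}{15} \left(-39\right) = \frac{13}{15} \cdot 170 \left(-39\right) = \frac{442}{3} \left(-39\right) = -5746$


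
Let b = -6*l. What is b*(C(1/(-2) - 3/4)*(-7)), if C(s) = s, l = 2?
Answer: -105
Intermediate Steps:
b = -12 (b = -6*2 = -12)
b*(C(1/(-2) - 3/4)*(-7)) = -12*(1/(-2) - 3/4)*(-7) = -12*(1*(-½) - 3*¼)*(-7) = -12*(-½ - ¾)*(-7) = -(-15)*(-7) = -12*35/4 = -105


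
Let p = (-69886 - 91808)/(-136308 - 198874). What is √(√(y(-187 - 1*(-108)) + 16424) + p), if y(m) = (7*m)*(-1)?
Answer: √(13549229577 + 28086743281*√16977)/167591 ≈ 11.436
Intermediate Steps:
y(m) = -7*m
p = 80847/167591 (p = -161694/(-335182) = -161694*(-1/335182) = 80847/167591 ≈ 0.48241)
√(√(y(-187 - 1*(-108)) + 16424) + p) = √(√(-7*(-187 - 1*(-108)) + 16424) + 80847/167591) = √(√(-7*(-187 + 108) + 16424) + 80847/167591) = √(√(-7*(-79) + 16424) + 80847/167591) = √(√(553 + 16424) + 80847/167591) = √(√16977 + 80847/167591) = √(80847/167591 + √16977)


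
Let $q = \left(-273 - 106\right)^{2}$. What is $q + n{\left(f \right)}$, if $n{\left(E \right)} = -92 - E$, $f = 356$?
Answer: $143193$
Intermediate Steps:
$q = 143641$ ($q = \left(-379\right)^{2} = 143641$)
$q + n{\left(f \right)} = 143641 - 448 = 143193$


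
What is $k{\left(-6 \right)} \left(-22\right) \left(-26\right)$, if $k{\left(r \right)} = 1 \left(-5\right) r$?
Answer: $17160$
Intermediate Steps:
$k{\left(r \right)} = - 5 r$
$k{\left(-6 \right)} \left(-22\right) \left(-26\right) = \left(-5\right) \left(-6\right) \left(-22\right) \left(-26\right) = 30 \left(-22\right) \left(-26\right) = \left(-660\right) \left(-26\right) = 17160$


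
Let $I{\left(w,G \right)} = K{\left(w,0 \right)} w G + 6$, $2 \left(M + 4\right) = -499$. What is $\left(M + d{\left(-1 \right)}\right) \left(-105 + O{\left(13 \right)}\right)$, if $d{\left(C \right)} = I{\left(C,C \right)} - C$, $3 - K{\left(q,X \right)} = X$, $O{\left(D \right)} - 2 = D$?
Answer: $21915$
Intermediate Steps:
$M = - \frac{507}{2}$ ($M = -4 + \frac{1}{2} \left(-499\right) = -4 - \frac{499}{2} = - \frac{507}{2} \approx -253.5$)
$O{\left(D \right)} = 2 + D$
$K{\left(q,X \right)} = 3 - X$
$I{\left(w,G \right)} = 6 + 3 G w$ ($I{\left(w,G \right)} = \left(3 - 0\right) w G + 6 = \left(3 + 0\right) w G + 6 = 3 w G + 6 = 3 G w + 6 = 6 + 3 G w$)
$d{\left(C \right)} = 6 - C + 3 C^{2}$ ($d{\left(C \right)} = \left(6 + 3 C C\right) - C = \left(6 + 3 C^{2}\right) - C = 6 - C + 3 C^{2}$)
$\left(M + d{\left(-1 \right)}\right) \left(-105 + O{\left(13 \right)}\right) = \left(- \frac{507}{2} + \left(6 - -1 + 3 \left(-1\right)^{2}\right)\right) \left(-105 + \left(2 + 13\right)\right) = \left(- \frac{507}{2} + \left(6 + 1 + 3 \cdot 1\right)\right) \left(-105 + 15\right) = \left(- \frac{507}{2} + \left(6 + 1 + 3\right)\right) \left(-90\right) = \left(- \frac{507}{2} + 10\right) \left(-90\right) = \left(- \frac{487}{2}\right) \left(-90\right) = 21915$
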